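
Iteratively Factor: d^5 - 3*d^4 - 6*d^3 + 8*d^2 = (d)*(d^4 - 3*d^3 - 6*d^2 + 8*d) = d*(d - 1)*(d^3 - 2*d^2 - 8*d) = d*(d - 4)*(d - 1)*(d^2 + 2*d) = d^2*(d - 4)*(d - 1)*(d + 2)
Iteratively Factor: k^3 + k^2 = (k)*(k^2 + k) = k*(k + 1)*(k)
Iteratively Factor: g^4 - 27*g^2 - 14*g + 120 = (g + 3)*(g^3 - 3*g^2 - 18*g + 40) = (g + 3)*(g + 4)*(g^2 - 7*g + 10) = (g - 5)*(g + 3)*(g + 4)*(g - 2)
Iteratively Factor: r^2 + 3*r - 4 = (r - 1)*(r + 4)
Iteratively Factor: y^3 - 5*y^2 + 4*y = (y)*(y^2 - 5*y + 4) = y*(y - 4)*(y - 1)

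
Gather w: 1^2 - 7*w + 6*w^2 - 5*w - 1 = 6*w^2 - 12*w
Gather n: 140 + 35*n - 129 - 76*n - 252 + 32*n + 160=-9*n - 81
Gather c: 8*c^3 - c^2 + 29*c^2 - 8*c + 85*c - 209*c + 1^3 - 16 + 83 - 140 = 8*c^3 + 28*c^2 - 132*c - 72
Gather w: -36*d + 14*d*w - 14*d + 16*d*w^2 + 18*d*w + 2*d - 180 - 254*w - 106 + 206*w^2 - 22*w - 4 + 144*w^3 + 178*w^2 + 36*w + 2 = -48*d + 144*w^3 + w^2*(16*d + 384) + w*(32*d - 240) - 288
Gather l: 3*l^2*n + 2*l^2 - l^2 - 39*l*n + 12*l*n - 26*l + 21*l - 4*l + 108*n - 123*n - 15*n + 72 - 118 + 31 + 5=l^2*(3*n + 1) + l*(-27*n - 9) - 30*n - 10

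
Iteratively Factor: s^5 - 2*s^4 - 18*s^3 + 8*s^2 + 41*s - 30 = (s + 3)*(s^4 - 5*s^3 - 3*s^2 + 17*s - 10) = (s + 2)*(s + 3)*(s^3 - 7*s^2 + 11*s - 5) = (s - 1)*(s + 2)*(s + 3)*(s^2 - 6*s + 5) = (s - 5)*(s - 1)*(s + 2)*(s + 3)*(s - 1)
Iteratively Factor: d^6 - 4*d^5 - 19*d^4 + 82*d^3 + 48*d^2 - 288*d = (d - 3)*(d^5 - d^4 - 22*d^3 + 16*d^2 + 96*d) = (d - 4)*(d - 3)*(d^4 + 3*d^3 - 10*d^2 - 24*d) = (d - 4)*(d - 3)*(d + 2)*(d^3 + d^2 - 12*d) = (d - 4)*(d - 3)*(d + 2)*(d + 4)*(d^2 - 3*d) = (d - 4)*(d - 3)^2*(d + 2)*(d + 4)*(d)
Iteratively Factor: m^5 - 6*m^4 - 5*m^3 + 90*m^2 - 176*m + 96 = (m - 4)*(m^4 - 2*m^3 - 13*m^2 + 38*m - 24) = (m - 4)*(m - 2)*(m^3 - 13*m + 12) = (m - 4)*(m - 3)*(m - 2)*(m^2 + 3*m - 4) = (m - 4)*(m - 3)*(m - 2)*(m + 4)*(m - 1)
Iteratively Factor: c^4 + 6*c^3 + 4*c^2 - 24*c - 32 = (c - 2)*(c^3 + 8*c^2 + 20*c + 16) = (c - 2)*(c + 4)*(c^2 + 4*c + 4) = (c - 2)*(c + 2)*(c + 4)*(c + 2)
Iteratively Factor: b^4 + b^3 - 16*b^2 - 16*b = (b + 1)*(b^3 - 16*b) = (b - 4)*(b + 1)*(b^2 + 4*b) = b*(b - 4)*(b + 1)*(b + 4)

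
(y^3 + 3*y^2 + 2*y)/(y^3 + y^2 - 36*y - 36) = y*(y + 2)/(y^2 - 36)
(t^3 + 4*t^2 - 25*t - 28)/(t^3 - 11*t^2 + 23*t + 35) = (t^2 + 3*t - 28)/(t^2 - 12*t + 35)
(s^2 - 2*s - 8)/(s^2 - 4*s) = (s + 2)/s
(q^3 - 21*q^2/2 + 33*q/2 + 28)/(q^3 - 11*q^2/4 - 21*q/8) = 4*(q^2 - 7*q - 8)/(q*(4*q + 3))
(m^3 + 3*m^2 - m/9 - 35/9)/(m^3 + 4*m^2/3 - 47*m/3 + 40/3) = (9*m^2 + 36*m + 35)/(3*(3*m^2 + 7*m - 40))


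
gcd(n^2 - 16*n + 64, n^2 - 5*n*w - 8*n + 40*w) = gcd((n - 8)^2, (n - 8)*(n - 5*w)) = n - 8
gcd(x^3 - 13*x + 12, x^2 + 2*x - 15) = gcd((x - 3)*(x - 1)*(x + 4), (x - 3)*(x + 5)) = x - 3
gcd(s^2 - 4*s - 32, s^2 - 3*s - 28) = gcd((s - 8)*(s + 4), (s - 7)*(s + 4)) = s + 4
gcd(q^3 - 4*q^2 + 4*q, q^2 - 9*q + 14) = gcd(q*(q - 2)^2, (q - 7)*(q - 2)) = q - 2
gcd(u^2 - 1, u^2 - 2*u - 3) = u + 1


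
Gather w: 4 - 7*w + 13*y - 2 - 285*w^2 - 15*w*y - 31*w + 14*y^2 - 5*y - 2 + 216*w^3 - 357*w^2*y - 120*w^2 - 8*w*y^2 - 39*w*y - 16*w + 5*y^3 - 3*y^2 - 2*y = 216*w^3 + w^2*(-357*y - 405) + w*(-8*y^2 - 54*y - 54) + 5*y^3 + 11*y^2 + 6*y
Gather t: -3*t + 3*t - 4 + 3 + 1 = 0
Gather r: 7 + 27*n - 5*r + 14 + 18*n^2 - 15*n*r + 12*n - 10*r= 18*n^2 + 39*n + r*(-15*n - 15) + 21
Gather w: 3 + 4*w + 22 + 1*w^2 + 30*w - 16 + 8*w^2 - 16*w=9*w^2 + 18*w + 9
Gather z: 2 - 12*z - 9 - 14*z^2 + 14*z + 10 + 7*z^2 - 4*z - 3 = -7*z^2 - 2*z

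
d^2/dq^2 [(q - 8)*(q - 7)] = 2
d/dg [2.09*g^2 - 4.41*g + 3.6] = 4.18*g - 4.41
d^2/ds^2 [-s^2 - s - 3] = -2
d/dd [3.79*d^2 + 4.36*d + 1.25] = 7.58*d + 4.36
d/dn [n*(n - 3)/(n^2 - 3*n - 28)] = 28*(3 - 2*n)/(n^4 - 6*n^3 - 47*n^2 + 168*n + 784)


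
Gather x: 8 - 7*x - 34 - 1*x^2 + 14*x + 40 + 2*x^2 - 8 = x^2 + 7*x + 6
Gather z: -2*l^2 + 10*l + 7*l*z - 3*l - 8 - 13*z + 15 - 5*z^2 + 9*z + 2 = -2*l^2 + 7*l - 5*z^2 + z*(7*l - 4) + 9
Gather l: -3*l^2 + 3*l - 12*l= -3*l^2 - 9*l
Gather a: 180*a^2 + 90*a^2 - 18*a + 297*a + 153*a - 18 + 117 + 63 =270*a^2 + 432*a + 162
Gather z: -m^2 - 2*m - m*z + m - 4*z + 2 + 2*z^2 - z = -m^2 - m + 2*z^2 + z*(-m - 5) + 2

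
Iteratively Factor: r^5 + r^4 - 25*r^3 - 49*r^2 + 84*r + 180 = (r - 5)*(r^4 + 6*r^3 + 5*r^2 - 24*r - 36) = (r - 5)*(r - 2)*(r^3 + 8*r^2 + 21*r + 18) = (r - 5)*(r - 2)*(r + 2)*(r^2 + 6*r + 9) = (r - 5)*(r - 2)*(r + 2)*(r + 3)*(r + 3)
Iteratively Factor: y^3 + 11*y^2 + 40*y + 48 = (y + 4)*(y^2 + 7*y + 12) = (y + 4)^2*(y + 3)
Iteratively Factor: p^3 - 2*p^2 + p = (p - 1)*(p^2 - p) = (p - 1)^2*(p)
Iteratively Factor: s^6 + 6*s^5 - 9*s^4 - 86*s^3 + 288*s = (s - 2)*(s^5 + 8*s^4 + 7*s^3 - 72*s^2 - 144*s) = s*(s - 2)*(s^4 + 8*s^3 + 7*s^2 - 72*s - 144) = s*(s - 2)*(s + 3)*(s^3 + 5*s^2 - 8*s - 48) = s*(s - 2)*(s + 3)*(s + 4)*(s^2 + s - 12) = s*(s - 2)*(s + 3)*(s + 4)^2*(s - 3)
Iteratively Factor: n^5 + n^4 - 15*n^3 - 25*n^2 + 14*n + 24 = (n - 4)*(n^4 + 5*n^3 + 5*n^2 - 5*n - 6) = (n - 4)*(n + 1)*(n^3 + 4*n^2 + n - 6) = (n - 4)*(n + 1)*(n + 3)*(n^2 + n - 2) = (n - 4)*(n + 1)*(n + 2)*(n + 3)*(n - 1)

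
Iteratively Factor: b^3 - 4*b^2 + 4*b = (b)*(b^2 - 4*b + 4) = b*(b - 2)*(b - 2)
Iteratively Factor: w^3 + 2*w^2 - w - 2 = (w - 1)*(w^2 + 3*w + 2) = (w - 1)*(w + 1)*(w + 2)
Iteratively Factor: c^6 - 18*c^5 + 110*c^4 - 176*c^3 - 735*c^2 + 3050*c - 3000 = (c - 5)*(c^5 - 13*c^4 + 45*c^3 + 49*c^2 - 490*c + 600) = (c - 5)^2*(c^4 - 8*c^3 + 5*c^2 + 74*c - 120) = (c - 5)^2*(c + 3)*(c^3 - 11*c^2 + 38*c - 40) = (c - 5)^2*(c - 4)*(c + 3)*(c^2 - 7*c + 10) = (c - 5)^2*(c - 4)*(c - 2)*(c + 3)*(c - 5)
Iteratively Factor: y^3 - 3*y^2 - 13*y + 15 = (y - 1)*(y^2 - 2*y - 15) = (y - 5)*(y - 1)*(y + 3)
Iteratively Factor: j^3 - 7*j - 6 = (j + 2)*(j^2 - 2*j - 3) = (j - 3)*(j + 2)*(j + 1)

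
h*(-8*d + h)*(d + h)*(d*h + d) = -8*d^3*h^2 - 8*d^3*h - 7*d^2*h^3 - 7*d^2*h^2 + d*h^4 + d*h^3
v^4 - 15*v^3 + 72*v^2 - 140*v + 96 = (v - 8)*(v - 3)*(v - 2)^2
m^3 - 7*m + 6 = (m - 2)*(m - 1)*(m + 3)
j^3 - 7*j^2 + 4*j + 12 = (j - 6)*(j - 2)*(j + 1)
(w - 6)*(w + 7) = w^2 + w - 42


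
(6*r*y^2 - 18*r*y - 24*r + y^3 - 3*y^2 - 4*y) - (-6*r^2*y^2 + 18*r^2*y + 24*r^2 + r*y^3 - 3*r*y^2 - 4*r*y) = 6*r^2*y^2 - 18*r^2*y - 24*r^2 - r*y^3 + 9*r*y^2 - 14*r*y - 24*r + y^3 - 3*y^2 - 4*y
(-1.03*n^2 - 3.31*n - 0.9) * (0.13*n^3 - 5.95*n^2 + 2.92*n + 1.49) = -0.1339*n^5 + 5.6982*n^4 + 16.5699*n^3 - 5.8449*n^2 - 7.5599*n - 1.341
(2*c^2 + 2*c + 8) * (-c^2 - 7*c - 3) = -2*c^4 - 16*c^3 - 28*c^2 - 62*c - 24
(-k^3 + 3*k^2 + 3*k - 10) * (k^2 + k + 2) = -k^5 + 2*k^4 + 4*k^3 - k^2 - 4*k - 20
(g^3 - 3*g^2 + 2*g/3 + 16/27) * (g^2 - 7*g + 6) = g^5 - 10*g^4 + 83*g^3/3 - 596*g^2/27 - 4*g/27 + 32/9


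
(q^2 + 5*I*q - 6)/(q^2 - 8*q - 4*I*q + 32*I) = (q^2 + 5*I*q - 6)/(q^2 - 8*q - 4*I*q + 32*I)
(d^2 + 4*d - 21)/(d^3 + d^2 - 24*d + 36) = (d + 7)/(d^2 + 4*d - 12)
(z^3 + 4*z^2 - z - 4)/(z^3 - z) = (z + 4)/z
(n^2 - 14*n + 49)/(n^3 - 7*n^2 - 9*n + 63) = (n - 7)/(n^2 - 9)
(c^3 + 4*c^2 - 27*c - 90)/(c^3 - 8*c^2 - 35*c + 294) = (c^2 - 2*c - 15)/(c^2 - 14*c + 49)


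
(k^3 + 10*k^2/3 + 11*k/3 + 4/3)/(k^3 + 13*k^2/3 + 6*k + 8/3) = (k + 1)/(k + 2)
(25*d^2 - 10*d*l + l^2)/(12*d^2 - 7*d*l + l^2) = (25*d^2 - 10*d*l + l^2)/(12*d^2 - 7*d*l + l^2)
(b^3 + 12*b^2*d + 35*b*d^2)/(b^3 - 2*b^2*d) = (b^2 + 12*b*d + 35*d^2)/(b*(b - 2*d))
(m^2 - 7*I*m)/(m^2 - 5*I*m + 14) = m/(m + 2*I)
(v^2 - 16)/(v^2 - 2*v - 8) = (v + 4)/(v + 2)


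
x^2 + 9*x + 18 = (x + 3)*(x + 6)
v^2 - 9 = (v - 3)*(v + 3)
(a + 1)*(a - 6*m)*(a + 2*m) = a^3 - 4*a^2*m + a^2 - 12*a*m^2 - 4*a*m - 12*m^2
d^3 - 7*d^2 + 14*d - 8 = (d - 4)*(d - 2)*(d - 1)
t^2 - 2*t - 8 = (t - 4)*(t + 2)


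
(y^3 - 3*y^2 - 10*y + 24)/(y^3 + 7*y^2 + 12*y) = (y^2 - 6*y + 8)/(y*(y + 4))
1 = 1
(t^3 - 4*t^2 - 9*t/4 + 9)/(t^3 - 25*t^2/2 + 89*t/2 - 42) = (t + 3/2)/(t - 7)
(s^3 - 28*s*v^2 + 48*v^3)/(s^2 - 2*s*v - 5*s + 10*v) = (s^2 + 2*s*v - 24*v^2)/(s - 5)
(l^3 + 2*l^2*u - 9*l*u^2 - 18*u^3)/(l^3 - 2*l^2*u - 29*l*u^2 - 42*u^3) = (-l + 3*u)/(-l + 7*u)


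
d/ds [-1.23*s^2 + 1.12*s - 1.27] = 1.12 - 2.46*s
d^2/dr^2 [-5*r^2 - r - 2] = -10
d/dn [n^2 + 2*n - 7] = 2*n + 2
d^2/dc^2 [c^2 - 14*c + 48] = 2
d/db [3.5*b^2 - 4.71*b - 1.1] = 7.0*b - 4.71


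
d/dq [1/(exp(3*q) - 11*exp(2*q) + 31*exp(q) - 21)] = (-3*exp(2*q) + 22*exp(q) - 31)*exp(q)/(exp(3*q) - 11*exp(2*q) + 31*exp(q) - 21)^2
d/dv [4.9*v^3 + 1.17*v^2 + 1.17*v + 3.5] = 14.7*v^2 + 2.34*v + 1.17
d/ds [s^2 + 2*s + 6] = 2*s + 2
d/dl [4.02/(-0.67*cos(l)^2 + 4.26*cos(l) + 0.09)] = (17.1252 - 5.3868*cos(l))*sin(l)/(-0.67*cos(l)^2 + 4.26*cos(l) + 0.09)^2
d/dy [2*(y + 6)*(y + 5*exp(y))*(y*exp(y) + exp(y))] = 2*(y^3 + 10*y^2*exp(y) + 10*y^2 + 80*y*exp(y) + 20*y + 95*exp(y) + 6)*exp(y)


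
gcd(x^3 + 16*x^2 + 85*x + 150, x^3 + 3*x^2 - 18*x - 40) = x + 5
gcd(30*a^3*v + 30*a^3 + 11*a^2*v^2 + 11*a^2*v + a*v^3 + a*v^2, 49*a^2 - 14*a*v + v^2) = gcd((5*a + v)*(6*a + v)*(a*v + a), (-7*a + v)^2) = 1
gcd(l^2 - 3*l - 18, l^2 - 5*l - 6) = l - 6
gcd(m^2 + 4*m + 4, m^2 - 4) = m + 2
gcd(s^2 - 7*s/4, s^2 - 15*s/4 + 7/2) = s - 7/4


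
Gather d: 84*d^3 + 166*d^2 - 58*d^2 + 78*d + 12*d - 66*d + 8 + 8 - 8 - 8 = 84*d^3 + 108*d^2 + 24*d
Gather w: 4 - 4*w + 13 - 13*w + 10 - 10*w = 27 - 27*w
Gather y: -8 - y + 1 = -y - 7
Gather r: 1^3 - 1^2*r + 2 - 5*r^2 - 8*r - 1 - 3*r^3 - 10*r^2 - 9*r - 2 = -3*r^3 - 15*r^2 - 18*r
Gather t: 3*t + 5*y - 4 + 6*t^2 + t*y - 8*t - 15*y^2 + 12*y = 6*t^2 + t*(y - 5) - 15*y^2 + 17*y - 4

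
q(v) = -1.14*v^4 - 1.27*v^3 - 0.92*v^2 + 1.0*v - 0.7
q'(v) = -4.56*v^3 - 3.81*v^2 - 1.84*v + 1.0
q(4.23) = -474.03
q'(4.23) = -420.09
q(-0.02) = -0.72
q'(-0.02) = 1.04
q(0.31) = -0.53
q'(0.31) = -0.07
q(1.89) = -25.22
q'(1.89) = -46.87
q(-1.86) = -11.22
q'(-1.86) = 20.58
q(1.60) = -14.13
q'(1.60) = -30.38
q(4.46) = -578.28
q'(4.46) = -487.54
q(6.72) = -2745.71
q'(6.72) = -1567.22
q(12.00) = -25954.78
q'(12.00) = -8449.40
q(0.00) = -0.70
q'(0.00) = 1.00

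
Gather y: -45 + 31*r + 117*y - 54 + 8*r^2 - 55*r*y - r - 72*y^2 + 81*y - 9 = 8*r^2 + 30*r - 72*y^2 + y*(198 - 55*r) - 108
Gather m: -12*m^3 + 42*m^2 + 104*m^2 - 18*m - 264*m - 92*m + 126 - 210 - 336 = -12*m^3 + 146*m^2 - 374*m - 420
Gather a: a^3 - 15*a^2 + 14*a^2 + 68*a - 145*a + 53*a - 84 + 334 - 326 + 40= a^3 - a^2 - 24*a - 36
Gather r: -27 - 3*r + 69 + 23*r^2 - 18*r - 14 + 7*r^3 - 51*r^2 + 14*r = 7*r^3 - 28*r^2 - 7*r + 28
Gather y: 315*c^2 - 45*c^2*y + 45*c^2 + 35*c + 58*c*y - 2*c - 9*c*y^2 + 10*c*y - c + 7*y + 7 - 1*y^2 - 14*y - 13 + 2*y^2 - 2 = 360*c^2 + 32*c + y^2*(1 - 9*c) + y*(-45*c^2 + 68*c - 7) - 8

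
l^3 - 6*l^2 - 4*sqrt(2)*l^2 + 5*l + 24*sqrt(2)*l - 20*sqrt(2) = (l - 5)*(l - 1)*(l - 4*sqrt(2))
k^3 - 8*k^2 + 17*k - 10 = (k - 5)*(k - 2)*(k - 1)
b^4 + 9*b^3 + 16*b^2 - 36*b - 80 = (b - 2)*(b + 2)*(b + 4)*(b + 5)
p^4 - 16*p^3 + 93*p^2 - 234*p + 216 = (p - 6)*(p - 4)*(p - 3)^2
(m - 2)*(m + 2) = m^2 - 4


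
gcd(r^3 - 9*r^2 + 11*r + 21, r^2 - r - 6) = r - 3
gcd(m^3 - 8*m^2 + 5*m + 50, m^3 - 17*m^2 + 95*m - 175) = m^2 - 10*m + 25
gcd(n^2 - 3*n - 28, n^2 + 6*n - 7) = 1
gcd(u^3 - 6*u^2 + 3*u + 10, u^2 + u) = u + 1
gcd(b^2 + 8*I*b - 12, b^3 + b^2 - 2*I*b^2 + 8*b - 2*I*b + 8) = b + 2*I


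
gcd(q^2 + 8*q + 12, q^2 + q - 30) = q + 6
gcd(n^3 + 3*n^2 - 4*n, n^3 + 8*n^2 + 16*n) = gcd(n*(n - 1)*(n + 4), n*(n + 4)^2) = n^2 + 4*n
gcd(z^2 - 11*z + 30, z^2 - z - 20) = z - 5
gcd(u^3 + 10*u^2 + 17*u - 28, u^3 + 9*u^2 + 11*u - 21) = u^2 + 6*u - 7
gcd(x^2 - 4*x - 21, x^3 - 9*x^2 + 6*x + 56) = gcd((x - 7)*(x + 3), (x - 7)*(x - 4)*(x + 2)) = x - 7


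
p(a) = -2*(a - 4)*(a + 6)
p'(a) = -4*a - 4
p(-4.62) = 23.79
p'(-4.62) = 14.48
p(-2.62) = 44.75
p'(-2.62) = 6.48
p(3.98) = 0.40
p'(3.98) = -19.92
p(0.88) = 42.93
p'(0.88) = -7.52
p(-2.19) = 47.17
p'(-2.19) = 4.76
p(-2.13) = 47.45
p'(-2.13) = 4.52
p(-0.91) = 49.98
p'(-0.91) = -0.36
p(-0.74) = 49.86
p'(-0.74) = -1.04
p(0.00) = 48.00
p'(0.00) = -4.00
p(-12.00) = -192.00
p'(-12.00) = 44.00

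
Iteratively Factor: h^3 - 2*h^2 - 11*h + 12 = (h - 4)*(h^2 + 2*h - 3) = (h - 4)*(h - 1)*(h + 3)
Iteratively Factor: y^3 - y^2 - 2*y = (y + 1)*(y^2 - 2*y) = y*(y + 1)*(y - 2)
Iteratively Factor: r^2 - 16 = (r - 4)*(r + 4)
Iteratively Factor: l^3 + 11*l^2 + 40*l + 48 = (l + 3)*(l^2 + 8*l + 16) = (l + 3)*(l + 4)*(l + 4)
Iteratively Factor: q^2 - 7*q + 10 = (q - 5)*(q - 2)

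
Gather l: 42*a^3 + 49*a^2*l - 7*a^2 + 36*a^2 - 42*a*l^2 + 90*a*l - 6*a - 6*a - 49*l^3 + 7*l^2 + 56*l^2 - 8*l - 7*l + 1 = 42*a^3 + 29*a^2 - 12*a - 49*l^3 + l^2*(63 - 42*a) + l*(49*a^2 + 90*a - 15) + 1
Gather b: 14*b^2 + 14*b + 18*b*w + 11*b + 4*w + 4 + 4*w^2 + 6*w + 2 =14*b^2 + b*(18*w + 25) + 4*w^2 + 10*w + 6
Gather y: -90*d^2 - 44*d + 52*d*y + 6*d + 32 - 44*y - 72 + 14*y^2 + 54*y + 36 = -90*d^2 - 38*d + 14*y^2 + y*(52*d + 10) - 4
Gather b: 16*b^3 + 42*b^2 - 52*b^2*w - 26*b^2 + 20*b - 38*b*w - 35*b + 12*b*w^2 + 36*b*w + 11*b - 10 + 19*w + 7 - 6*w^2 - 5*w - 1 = 16*b^3 + b^2*(16 - 52*w) + b*(12*w^2 - 2*w - 4) - 6*w^2 + 14*w - 4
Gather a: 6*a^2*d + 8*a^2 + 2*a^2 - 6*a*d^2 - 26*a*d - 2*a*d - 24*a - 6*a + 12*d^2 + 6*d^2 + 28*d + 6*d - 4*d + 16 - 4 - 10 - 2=a^2*(6*d + 10) + a*(-6*d^2 - 28*d - 30) + 18*d^2 + 30*d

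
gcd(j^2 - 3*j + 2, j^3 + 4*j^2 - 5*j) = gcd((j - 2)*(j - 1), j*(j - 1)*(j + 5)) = j - 1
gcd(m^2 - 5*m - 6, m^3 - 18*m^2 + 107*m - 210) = m - 6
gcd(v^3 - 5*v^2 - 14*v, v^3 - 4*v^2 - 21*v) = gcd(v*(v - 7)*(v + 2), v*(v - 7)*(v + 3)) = v^2 - 7*v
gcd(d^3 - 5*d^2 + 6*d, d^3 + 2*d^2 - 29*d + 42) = d^2 - 5*d + 6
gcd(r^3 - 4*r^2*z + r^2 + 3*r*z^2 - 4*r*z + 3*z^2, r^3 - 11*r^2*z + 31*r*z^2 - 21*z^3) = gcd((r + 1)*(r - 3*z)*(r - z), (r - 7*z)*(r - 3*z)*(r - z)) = r^2 - 4*r*z + 3*z^2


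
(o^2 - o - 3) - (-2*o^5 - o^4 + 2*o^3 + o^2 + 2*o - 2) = 2*o^5 + o^4 - 2*o^3 - 3*o - 1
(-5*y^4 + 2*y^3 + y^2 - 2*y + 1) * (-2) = 10*y^4 - 4*y^3 - 2*y^2 + 4*y - 2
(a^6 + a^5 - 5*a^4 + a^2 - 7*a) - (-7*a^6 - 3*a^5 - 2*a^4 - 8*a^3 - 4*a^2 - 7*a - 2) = 8*a^6 + 4*a^5 - 3*a^4 + 8*a^3 + 5*a^2 + 2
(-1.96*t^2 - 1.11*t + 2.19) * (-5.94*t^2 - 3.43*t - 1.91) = 11.6424*t^4 + 13.3162*t^3 - 5.4577*t^2 - 5.3916*t - 4.1829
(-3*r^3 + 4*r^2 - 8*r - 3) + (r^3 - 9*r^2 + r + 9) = -2*r^3 - 5*r^2 - 7*r + 6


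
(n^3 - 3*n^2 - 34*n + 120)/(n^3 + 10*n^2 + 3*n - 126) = (n^2 - 9*n + 20)/(n^2 + 4*n - 21)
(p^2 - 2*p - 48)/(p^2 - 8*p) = (p + 6)/p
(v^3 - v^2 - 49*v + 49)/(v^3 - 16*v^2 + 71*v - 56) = (v + 7)/(v - 8)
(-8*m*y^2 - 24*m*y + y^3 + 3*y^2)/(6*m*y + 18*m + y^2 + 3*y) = y*(-8*m + y)/(6*m + y)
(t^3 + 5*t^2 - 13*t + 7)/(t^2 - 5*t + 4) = (t^2 + 6*t - 7)/(t - 4)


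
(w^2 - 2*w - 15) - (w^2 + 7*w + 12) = -9*w - 27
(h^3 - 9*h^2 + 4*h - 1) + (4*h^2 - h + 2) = h^3 - 5*h^2 + 3*h + 1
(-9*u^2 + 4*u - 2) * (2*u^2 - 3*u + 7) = -18*u^4 + 35*u^3 - 79*u^2 + 34*u - 14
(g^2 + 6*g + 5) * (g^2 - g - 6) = g^4 + 5*g^3 - 7*g^2 - 41*g - 30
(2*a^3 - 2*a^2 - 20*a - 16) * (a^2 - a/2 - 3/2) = 2*a^5 - 3*a^4 - 22*a^3 - 3*a^2 + 38*a + 24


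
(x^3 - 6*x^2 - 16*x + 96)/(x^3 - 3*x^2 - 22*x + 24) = (x - 4)/(x - 1)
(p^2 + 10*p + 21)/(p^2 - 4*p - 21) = (p + 7)/(p - 7)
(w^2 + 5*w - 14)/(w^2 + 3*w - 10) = (w + 7)/(w + 5)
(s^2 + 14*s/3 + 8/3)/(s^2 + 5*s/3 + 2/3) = (s + 4)/(s + 1)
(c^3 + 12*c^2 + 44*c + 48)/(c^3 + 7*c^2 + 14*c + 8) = (c + 6)/(c + 1)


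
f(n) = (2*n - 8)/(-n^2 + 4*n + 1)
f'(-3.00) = 0.25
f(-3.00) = 0.70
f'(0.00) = 34.00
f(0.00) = -8.00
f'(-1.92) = 0.67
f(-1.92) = 1.14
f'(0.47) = 3.81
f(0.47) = -2.66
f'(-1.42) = 1.35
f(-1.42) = 1.62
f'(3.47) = 0.32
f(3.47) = -0.37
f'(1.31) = 0.80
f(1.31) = -1.19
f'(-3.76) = 0.15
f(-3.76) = 0.55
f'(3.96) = 1.49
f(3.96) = -0.07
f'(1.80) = 0.47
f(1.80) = -0.89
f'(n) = (2*n - 8)*(2*n - 4)/(-n^2 + 4*n + 1)^2 + 2/(-n^2 + 4*n + 1) = 2*(-n^2 + 4*n + 2*(n - 4)*(n - 2) + 1)/(-n^2 + 4*n + 1)^2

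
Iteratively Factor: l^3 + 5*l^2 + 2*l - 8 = (l + 4)*(l^2 + l - 2) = (l + 2)*(l + 4)*(l - 1)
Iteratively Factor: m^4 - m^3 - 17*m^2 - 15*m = (m - 5)*(m^3 + 4*m^2 + 3*m) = m*(m - 5)*(m^2 + 4*m + 3) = m*(m - 5)*(m + 3)*(m + 1)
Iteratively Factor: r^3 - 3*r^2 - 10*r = (r + 2)*(r^2 - 5*r) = (r - 5)*(r + 2)*(r)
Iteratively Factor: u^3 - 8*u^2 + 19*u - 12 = (u - 4)*(u^2 - 4*u + 3) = (u - 4)*(u - 1)*(u - 3)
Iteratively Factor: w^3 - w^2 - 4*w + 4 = (w - 2)*(w^2 + w - 2) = (w - 2)*(w - 1)*(w + 2)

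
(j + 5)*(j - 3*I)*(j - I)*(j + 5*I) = j^4 + 5*j^3 + I*j^3 + 17*j^2 + 5*I*j^2 + 85*j - 15*I*j - 75*I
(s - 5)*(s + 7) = s^2 + 2*s - 35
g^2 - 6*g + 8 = (g - 4)*(g - 2)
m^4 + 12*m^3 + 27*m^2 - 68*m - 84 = (m - 2)*(m + 1)*(m + 6)*(m + 7)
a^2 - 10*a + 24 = (a - 6)*(a - 4)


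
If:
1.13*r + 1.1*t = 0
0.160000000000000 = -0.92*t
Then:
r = 0.17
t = -0.17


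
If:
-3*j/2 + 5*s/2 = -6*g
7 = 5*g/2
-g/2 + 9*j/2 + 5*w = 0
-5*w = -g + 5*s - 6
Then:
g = 14/5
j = -82/3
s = -578/25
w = 622/25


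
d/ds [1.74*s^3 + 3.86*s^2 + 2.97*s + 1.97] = 5.22*s^2 + 7.72*s + 2.97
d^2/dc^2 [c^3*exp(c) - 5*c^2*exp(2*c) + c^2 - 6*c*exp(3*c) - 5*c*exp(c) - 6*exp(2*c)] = c^3*exp(c) - 20*c^2*exp(2*c) + 6*c^2*exp(c) - 54*c*exp(3*c) - 40*c*exp(2*c) + c*exp(c) - 36*exp(3*c) - 34*exp(2*c) - 10*exp(c) + 2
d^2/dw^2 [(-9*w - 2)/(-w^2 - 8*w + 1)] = 2*(4*(w + 4)^2*(9*w + 2) - (27*w + 74)*(w^2 + 8*w - 1))/(w^2 + 8*w - 1)^3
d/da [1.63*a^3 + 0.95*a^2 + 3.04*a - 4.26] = 4.89*a^2 + 1.9*a + 3.04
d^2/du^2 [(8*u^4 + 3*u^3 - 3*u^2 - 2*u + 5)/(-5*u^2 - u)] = 2*(-200*u^6 - 120*u^5 - 24*u^4 + 32*u^3 - 375*u^2 - 75*u - 5)/(u^3*(125*u^3 + 75*u^2 + 15*u + 1))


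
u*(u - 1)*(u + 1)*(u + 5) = u^4 + 5*u^3 - u^2 - 5*u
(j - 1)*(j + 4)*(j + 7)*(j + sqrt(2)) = j^4 + sqrt(2)*j^3 + 10*j^3 + 10*sqrt(2)*j^2 + 17*j^2 - 28*j + 17*sqrt(2)*j - 28*sqrt(2)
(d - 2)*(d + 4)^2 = d^3 + 6*d^2 - 32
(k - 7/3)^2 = k^2 - 14*k/3 + 49/9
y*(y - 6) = y^2 - 6*y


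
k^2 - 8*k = k*(k - 8)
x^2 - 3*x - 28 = (x - 7)*(x + 4)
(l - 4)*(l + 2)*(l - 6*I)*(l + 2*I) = l^4 - 2*l^3 - 4*I*l^3 + 4*l^2 + 8*I*l^2 - 24*l + 32*I*l - 96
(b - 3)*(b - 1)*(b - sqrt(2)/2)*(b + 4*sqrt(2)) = b^4 - 4*b^3 + 7*sqrt(2)*b^3/2 - 14*sqrt(2)*b^2 - b^2 + 21*sqrt(2)*b/2 + 16*b - 12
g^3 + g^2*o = g^2*(g + o)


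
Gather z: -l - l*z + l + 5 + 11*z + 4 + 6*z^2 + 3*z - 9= 6*z^2 + z*(14 - l)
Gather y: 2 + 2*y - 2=2*y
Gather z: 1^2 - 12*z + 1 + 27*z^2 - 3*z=27*z^2 - 15*z + 2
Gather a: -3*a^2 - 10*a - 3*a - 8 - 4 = -3*a^2 - 13*a - 12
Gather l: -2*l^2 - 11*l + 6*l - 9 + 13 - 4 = -2*l^2 - 5*l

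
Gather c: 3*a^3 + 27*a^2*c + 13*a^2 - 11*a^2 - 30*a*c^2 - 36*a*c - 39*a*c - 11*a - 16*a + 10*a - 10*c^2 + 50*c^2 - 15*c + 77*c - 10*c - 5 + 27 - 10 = 3*a^3 + 2*a^2 - 17*a + c^2*(40 - 30*a) + c*(27*a^2 - 75*a + 52) + 12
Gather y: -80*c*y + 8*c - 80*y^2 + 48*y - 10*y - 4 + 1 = 8*c - 80*y^2 + y*(38 - 80*c) - 3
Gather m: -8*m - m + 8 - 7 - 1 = -9*m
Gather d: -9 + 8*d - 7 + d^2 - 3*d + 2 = d^2 + 5*d - 14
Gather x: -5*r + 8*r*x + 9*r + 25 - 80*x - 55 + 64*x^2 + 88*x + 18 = 4*r + 64*x^2 + x*(8*r + 8) - 12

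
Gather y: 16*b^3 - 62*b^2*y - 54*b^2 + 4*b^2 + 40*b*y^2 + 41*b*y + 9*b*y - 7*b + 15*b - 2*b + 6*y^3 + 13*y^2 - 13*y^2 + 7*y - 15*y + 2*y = 16*b^3 - 50*b^2 + 40*b*y^2 + 6*b + 6*y^3 + y*(-62*b^2 + 50*b - 6)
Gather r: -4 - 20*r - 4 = -20*r - 8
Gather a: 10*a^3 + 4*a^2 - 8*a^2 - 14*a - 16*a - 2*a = 10*a^3 - 4*a^2 - 32*a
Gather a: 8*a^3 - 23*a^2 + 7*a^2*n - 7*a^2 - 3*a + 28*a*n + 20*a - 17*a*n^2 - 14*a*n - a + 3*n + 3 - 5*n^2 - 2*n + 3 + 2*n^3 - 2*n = 8*a^3 + a^2*(7*n - 30) + a*(-17*n^2 + 14*n + 16) + 2*n^3 - 5*n^2 - n + 6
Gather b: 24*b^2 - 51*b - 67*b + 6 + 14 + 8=24*b^2 - 118*b + 28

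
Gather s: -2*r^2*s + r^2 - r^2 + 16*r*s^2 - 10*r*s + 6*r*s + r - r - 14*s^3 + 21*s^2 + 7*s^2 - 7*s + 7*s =-14*s^3 + s^2*(16*r + 28) + s*(-2*r^2 - 4*r)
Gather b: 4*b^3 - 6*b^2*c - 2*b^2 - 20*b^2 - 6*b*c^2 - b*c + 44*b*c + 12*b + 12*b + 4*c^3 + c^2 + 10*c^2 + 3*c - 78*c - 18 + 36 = 4*b^3 + b^2*(-6*c - 22) + b*(-6*c^2 + 43*c + 24) + 4*c^3 + 11*c^2 - 75*c + 18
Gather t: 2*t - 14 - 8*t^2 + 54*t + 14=-8*t^2 + 56*t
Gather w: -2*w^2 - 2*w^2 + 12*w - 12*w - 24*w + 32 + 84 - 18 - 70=-4*w^2 - 24*w + 28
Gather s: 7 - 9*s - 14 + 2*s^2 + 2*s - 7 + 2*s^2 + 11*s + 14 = 4*s^2 + 4*s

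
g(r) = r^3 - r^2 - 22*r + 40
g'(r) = 3*r^2 - 2*r - 22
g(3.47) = -6.60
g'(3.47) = 7.18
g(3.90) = -1.69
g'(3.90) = 15.83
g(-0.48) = 50.22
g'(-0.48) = -20.35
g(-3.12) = 68.53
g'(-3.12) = 13.44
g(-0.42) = 48.99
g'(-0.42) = -20.63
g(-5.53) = -38.03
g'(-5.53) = 80.80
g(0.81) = 22.06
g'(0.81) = -21.65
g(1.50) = 8.12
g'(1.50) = -18.25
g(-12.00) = -1568.00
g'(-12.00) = 434.00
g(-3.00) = 70.00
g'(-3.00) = 11.00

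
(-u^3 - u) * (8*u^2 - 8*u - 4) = -8*u^5 + 8*u^4 - 4*u^3 + 8*u^2 + 4*u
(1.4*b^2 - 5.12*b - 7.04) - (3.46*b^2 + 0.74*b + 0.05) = -2.06*b^2 - 5.86*b - 7.09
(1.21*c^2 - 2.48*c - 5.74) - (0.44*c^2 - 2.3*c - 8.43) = 0.77*c^2 - 0.18*c + 2.69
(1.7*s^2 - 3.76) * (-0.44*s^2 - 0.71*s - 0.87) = -0.748*s^4 - 1.207*s^3 + 0.1754*s^2 + 2.6696*s + 3.2712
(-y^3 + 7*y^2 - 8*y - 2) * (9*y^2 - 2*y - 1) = -9*y^5 + 65*y^4 - 85*y^3 - 9*y^2 + 12*y + 2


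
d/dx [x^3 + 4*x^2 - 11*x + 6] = 3*x^2 + 8*x - 11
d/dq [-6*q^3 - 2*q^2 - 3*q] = -18*q^2 - 4*q - 3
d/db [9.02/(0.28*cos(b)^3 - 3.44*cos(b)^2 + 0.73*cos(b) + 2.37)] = (7.5768*cos(b)^2 - 62.0576*cos(b) + 6.5846)*sin(b)/(0.28*cos(b)^3 - 3.44*cos(b)^2 + 0.73*cos(b) + 2.37)^2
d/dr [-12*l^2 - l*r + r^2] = -l + 2*r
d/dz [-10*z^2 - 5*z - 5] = -20*z - 5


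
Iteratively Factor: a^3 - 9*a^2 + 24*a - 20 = (a - 2)*(a^2 - 7*a + 10) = (a - 5)*(a - 2)*(a - 2)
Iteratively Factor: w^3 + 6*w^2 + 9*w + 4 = (w + 4)*(w^2 + 2*w + 1) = (w + 1)*(w + 4)*(w + 1)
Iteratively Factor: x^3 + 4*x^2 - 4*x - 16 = (x - 2)*(x^2 + 6*x + 8) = (x - 2)*(x + 4)*(x + 2)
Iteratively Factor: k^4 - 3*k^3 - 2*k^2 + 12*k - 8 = (k - 1)*(k^3 - 2*k^2 - 4*k + 8) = (k - 2)*(k - 1)*(k^2 - 4) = (k - 2)^2*(k - 1)*(k + 2)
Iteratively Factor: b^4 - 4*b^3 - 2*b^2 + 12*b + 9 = (b + 1)*(b^3 - 5*b^2 + 3*b + 9) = (b + 1)^2*(b^2 - 6*b + 9) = (b - 3)*(b + 1)^2*(b - 3)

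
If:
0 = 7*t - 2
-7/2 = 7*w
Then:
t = 2/7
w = -1/2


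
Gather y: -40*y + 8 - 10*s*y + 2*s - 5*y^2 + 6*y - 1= 2*s - 5*y^2 + y*(-10*s - 34) + 7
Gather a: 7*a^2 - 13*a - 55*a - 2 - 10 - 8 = 7*a^2 - 68*a - 20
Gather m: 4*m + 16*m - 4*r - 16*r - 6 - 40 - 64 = 20*m - 20*r - 110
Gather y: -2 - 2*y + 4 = 2 - 2*y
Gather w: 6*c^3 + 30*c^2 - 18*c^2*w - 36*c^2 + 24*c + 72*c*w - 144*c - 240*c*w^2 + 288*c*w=6*c^3 - 6*c^2 - 240*c*w^2 - 120*c + w*(-18*c^2 + 360*c)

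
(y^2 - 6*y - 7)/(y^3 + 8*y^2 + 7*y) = (y - 7)/(y*(y + 7))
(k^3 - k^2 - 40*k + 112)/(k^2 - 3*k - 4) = (k^2 + 3*k - 28)/(k + 1)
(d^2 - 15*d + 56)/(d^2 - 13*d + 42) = (d - 8)/(d - 6)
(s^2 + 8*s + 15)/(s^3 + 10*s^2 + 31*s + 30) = 1/(s + 2)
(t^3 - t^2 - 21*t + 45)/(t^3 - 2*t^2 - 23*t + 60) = (t - 3)/(t - 4)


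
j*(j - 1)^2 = j^3 - 2*j^2 + j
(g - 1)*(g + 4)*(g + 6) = g^3 + 9*g^2 + 14*g - 24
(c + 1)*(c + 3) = c^2 + 4*c + 3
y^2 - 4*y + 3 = (y - 3)*(y - 1)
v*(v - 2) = v^2 - 2*v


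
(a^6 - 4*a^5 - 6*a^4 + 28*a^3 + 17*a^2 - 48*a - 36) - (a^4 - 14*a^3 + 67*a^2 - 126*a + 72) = a^6 - 4*a^5 - 7*a^4 + 42*a^3 - 50*a^2 + 78*a - 108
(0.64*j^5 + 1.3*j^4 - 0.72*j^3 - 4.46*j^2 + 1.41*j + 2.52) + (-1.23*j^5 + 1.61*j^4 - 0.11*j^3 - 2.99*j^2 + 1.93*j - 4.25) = -0.59*j^5 + 2.91*j^4 - 0.83*j^3 - 7.45*j^2 + 3.34*j - 1.73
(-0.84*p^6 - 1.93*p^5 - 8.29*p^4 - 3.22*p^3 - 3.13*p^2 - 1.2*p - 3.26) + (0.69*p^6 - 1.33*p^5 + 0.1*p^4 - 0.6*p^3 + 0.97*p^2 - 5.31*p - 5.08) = -0.15*p^6 - 3.26*p^5 - 8.19*p^4 - 3.82*p^3 - 2.16*p^2 - 6.51*p - 8.34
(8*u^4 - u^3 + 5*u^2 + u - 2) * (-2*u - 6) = -16*u^5 - 46*u^4 - 4*u^3 - 32*u^2 - 2*u + 12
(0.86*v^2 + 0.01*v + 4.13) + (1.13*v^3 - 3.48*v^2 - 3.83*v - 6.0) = 1.13*v^3 - 2.62*v^2 - 3.82*v - 1.87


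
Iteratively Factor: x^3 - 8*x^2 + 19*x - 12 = (x - 4)*(x^2 - 4*x + 3) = (x - 4)*(x - 1)*(x - 3)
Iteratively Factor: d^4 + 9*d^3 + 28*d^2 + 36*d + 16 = (d + 2)*(d^3 + 7*d^2 + 14*d + 8) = (d + 1)*(d + 2)*(d^2 + 6*d + 8) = (d + 1)*(d + 2)*(d + 4)*(d + 2)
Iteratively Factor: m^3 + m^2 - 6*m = (m)*(m^2 + m - 6) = m*(m + 3)*(m - 2)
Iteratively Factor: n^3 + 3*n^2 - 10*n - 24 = (n - 3)*(n^2 + 6*n + 8) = (n - 3)*(n + 2)*(n + 4)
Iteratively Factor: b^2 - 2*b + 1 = (b - 1)*(b - 1)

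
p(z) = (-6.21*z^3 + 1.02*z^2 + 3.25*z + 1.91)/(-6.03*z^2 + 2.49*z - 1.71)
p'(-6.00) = 1.04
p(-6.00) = -5.82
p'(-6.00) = 1.04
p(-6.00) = -5.82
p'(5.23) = 1.07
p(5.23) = 5.48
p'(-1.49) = 1.04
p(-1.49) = -1.06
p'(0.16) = -2.75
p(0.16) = -1.66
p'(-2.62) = 1.07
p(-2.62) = -2.26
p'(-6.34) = 1.04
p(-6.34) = -6.18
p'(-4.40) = 1.05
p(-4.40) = -4.14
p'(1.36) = 1.85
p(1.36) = 0.78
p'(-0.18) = -2.14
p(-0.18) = -0.59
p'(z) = (12.06*z - 2.49)*(-6.21*z^3 + 1.02*z^2 + 3.25*z + 1.91)/(-6.03*z^2 + 2.49*z - 1.71)^2 + (-18.63*z^2 + 2.04*z + 3.25)/(-6.03*z^2 + 2.49*z - 1.71) = (37.4463*z^4 - 30.9258*z^3 + 53.9946*z^2 + 19.5462*z - 10.3134)/(36.3609*z^4 - 30.0294*z^3 + 26.8227*z^2 - 8.5158*z + 2.9241)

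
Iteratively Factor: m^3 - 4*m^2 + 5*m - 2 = (m - 2)*(m^2 - 2*m + 1) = (m - 2)*(m - 1)*(m - 1)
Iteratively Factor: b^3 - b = (b)*(b^2 - 1) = b*(b - 1)*(b + 1)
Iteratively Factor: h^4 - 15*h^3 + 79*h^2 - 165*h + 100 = (h - 4)*(h^3 - 11*h^2 + 35*h - 25) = (h - 4)*(h - 1)*(h^2 - 10*h + 25) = (h - 5)*(h - 4)*(h - 1)*(h - 5)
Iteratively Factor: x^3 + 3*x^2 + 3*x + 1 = (x + 1)*(x^2 + 2*x + 1) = (x + 1)^2*(x + 1)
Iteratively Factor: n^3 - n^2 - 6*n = (n)*(n^2 - n - 6) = n*(n - 3)*(n + 2)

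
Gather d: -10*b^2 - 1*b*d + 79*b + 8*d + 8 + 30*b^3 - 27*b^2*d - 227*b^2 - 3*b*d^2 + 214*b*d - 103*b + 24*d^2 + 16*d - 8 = 30*b^3 - 237*b^2 - 24*b + d^2*(24 - 3*b) + d*(-27*b^2 + 213*b + 24)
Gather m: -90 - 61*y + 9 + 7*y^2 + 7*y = 7*y^2 - 54*y - 81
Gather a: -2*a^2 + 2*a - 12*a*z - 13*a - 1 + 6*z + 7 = -2*a^2 + a*(-12*z - 11) + 6*z + 6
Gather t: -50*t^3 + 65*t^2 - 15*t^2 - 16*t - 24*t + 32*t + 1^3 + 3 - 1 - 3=-50*t^3 + 50*t^2 - 8*t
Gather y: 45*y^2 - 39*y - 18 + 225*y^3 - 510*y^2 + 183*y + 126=225*y^3 - 465*y^2 + 144*y + 108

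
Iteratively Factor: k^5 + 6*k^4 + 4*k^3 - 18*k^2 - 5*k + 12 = (k + 4)*(k^4 + 2*k^3 - 4*k^2 - 2*k + 3) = (k + 3)*(k + 4)*(k^3 - k^2 - k + 1) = (k - 1)*(k + 3)*(k + 4)*(k^2 - 1) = (k - 1)*(k + 1)*(k + 3)*(k + 4)*(k - 1)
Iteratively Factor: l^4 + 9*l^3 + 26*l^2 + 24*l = (l + 3)*(l^3 + 6*l^2 + 8*l) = (l + 3)*(l + 4)*(l^2 + 2*l) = (l + 2)*(l + 3)*(l + 4)*(l)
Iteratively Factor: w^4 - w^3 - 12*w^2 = (w + 3)*(w^3 - 4*w^2) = w*(w + 3)*(w^2 - 4*w) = w^2*(w + 3)*(w - 4)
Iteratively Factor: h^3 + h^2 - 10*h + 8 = (h + 4)*(h^2 - 3*h + 2) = (h - 1)*(h + 4)*(h - 2)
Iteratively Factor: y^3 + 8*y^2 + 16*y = (y + 4)*(y^2 + 4*y) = (y + 4)^2*(y)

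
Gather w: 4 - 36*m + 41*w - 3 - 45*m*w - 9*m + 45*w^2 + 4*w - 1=-45*m + 45*w^2 + w*(45 - 45*m)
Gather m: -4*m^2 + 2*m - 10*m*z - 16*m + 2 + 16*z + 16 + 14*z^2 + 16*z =-4*m^2 + m*(-10*z - 14) + 14*z^2 + 32*z + 18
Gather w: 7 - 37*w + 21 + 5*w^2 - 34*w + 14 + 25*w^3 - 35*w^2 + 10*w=25*w^3 - 30*w^2 - 61*w + 42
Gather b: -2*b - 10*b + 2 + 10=12 - 12*b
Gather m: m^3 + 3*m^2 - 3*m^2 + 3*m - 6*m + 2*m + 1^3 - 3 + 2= m^3 - m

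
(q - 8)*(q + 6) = q^2 - 2*q - 48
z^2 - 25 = (z - 5)*(z + 5)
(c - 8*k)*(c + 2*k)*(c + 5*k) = c^3 - c^2*k - 46*c*k^2 - 80*k^3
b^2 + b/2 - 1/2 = (b - 1/2)*(b + 1)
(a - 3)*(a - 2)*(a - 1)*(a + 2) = a^4 - 4*a^3 - a^2 + 16*a - 12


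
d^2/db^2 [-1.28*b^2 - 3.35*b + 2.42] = -2.56000000000000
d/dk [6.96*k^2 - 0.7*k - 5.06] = 13.92*k - 0.7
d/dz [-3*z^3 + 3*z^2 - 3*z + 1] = -9*z^2 + 6*z - 3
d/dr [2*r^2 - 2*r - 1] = 4*r - 2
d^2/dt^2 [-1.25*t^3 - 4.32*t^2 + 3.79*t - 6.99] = -7.5*t - 8.64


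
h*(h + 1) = h^2 + h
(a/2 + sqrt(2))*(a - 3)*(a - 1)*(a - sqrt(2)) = a^4/2 - 2*a^3 + sqrt(2)*a^3/2 - 2*sqrt(2)*a^2 - a^2/2 + 3*sqrt(2)*a/2 + 8*a - 6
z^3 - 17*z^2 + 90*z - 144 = (z - 8)*(z - 6)*(z - 3)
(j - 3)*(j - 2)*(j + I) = j^3 - 5*j^2 + I*j^2 + 6*j - 5*I*j + 6*I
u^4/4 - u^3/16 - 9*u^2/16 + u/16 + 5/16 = (u/4 + 1/4)*(u - 5/4)*(u - 1)*(u + 1)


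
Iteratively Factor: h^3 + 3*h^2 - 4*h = (h + 4)*(h^2 - h) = (h - 1)*(h + 4)*(h)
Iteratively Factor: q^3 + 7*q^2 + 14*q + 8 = (q + 2)*(q^2 + 5*q + 4) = (q + 2)*(q + 4)*(q + 1)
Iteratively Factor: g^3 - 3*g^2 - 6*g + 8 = (g + 2)*(g^2 - 5*g + 4) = (g - 4)*(g + 2)*(g - 1)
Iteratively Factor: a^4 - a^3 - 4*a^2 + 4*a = (a)*(a^3 - a^2 - 4*a + 4) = a*(a - 1)*(a^2 - 4) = a*(a - 1)*(a + 2)*(a - 2)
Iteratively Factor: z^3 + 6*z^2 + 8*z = (z + 4)*(z^2 + 2*z) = z*(z + 4)*(z + 2)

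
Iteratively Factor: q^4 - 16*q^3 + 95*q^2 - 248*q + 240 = (q - 5)*(q^3 - 11*q^2 + 40*q - 48) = (q - 5)*(q - 4)*(q^2 - 7*q + 12) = (q - 5)*(q - 4)*(q - 3)*(q - 4)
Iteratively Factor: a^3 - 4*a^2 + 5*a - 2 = (a - 1)*(a^2 - 3*a + 2) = (a - 1)^2*(a - 2)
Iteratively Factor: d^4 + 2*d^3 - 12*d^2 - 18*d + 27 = (d + 3)*(d^3 - d^2 - 9*d + 9) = (d - 3)*(d + 3)*(d^2 + 2*d - 3) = (d - 3)*(d + 3)^2*(d - 1)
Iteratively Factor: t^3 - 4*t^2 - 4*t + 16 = (t + 2)*(t^2 - 6*t + 8) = (t - 4)*(t + 2)*(t - 2)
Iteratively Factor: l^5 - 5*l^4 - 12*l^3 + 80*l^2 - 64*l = (l - 4)*(l^4 - l^3 - 16*l^2 + 16*l) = (l - 4)*(l + 4)*(l^3 - 5*l^2 + 4*l) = (l - 4)^2*(l + 4)*(l^2 - l) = (l - 4)^2*(l - 1)*(l + 4)*(l)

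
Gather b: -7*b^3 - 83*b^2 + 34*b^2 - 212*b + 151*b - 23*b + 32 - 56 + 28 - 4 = -7*b^3 - 49*b^2 - 84*b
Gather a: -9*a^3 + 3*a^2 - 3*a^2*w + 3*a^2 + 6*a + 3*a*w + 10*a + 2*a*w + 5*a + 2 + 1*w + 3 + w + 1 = -9*a^3 + a^2*(6 - 3*w) + a*(5*w + 21) + 2*w + 6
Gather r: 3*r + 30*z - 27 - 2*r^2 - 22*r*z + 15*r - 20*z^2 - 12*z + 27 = -2*r^2 + r*(18 - 22*z) - 20*z^2 + 18*z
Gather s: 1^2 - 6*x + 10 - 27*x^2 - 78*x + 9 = -27*x^2 - 84*x + 20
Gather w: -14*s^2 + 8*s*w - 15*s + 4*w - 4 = -14*s^2 - 15*s + w*(8*s + 4) - 4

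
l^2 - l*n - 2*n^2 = (l - 2*n)*(l + n)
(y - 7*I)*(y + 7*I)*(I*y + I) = I*y^3 + I*y^2 + 49*I*y + 49*I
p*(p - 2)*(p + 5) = p^3 + 3*p^2 - 10*p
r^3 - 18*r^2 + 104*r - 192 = (r - 8)*(r - 6)*(r - 4)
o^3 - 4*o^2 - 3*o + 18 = (o - 3)^2*(o + 2)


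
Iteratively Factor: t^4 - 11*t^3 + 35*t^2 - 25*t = (t - 5)*(t^3 - 6*t^2 + 5*t) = t*(t - 5)*(t^2 - 6*t + 5) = t*(t - 5)*(t - 1)*(t - 5)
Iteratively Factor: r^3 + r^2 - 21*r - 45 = (r - 5)*(r^2 + 6*r + 9) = (r - 5)*(r + 3)*(r + 3)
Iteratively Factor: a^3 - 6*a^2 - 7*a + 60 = (a - 5)*(a^2 - a - 12) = (a - 5)*(a - 4)*(a + 3)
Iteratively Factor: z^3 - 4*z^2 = (z)*(z^2 - 4*z) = z^2*(z - 4)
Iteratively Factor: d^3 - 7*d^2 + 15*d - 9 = (d - 3)*(d^2 - 4*d + 3) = (d - 3)^2*(d - 1)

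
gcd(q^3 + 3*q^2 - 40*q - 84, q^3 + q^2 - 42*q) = q^2 + q - 42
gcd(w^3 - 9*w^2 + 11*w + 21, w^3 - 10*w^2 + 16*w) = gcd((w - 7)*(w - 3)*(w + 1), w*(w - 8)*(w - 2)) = 1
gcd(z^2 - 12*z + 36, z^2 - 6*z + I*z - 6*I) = z - 6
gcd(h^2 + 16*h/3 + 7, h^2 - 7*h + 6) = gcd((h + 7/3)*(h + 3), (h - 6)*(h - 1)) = 1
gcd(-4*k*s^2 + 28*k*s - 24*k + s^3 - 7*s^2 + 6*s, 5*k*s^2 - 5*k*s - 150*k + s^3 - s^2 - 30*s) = s - 6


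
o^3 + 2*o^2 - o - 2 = (o - 1)*(o + 1)*(o + 2)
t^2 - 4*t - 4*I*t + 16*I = (t - 4)*(t - 4*I)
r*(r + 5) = r^2 + 5*r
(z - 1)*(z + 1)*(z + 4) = z^3 + 4*z^2 - z - 4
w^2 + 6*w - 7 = (w - 1)*(w + 7)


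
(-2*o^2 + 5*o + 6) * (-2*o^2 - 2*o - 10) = 4*o^4 - 6*o^3 - 2*o^2 - 62*o - 60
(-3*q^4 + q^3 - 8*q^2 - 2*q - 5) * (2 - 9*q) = 27*q^5 - 15*q^4 + 74*q^3 + 2*q^2 + 41*q - 10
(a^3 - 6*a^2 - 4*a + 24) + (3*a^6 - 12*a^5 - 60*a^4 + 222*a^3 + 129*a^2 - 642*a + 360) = 3*a^6 - 12*a^5 - 60*a^4 + 223*a^3 + 123*a^2 - 646*a + 384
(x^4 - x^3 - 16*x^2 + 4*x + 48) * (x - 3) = x^5 - 4*x^4 - 13*x^3 + 52*x^2 + 36*x - 144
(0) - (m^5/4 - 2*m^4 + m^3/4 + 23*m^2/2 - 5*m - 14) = -m^5/4 + 2*m^4 - m^3/4 - 23*m^2/2 + 5*m + 14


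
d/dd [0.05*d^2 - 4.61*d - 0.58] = 0.1*d - 4.61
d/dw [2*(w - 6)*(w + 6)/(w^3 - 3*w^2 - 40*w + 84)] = 2*(-w^2 + 12*w - 40)/(w^4 - 18*w^3 + 109*w^2 - 252*w + 196)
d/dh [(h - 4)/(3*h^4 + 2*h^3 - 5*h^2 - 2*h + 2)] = (-9*h^4 + 44*h^3 + 29*h^2 - 40*h - 6)/(9*h^8 + 12*h^7 - 26*h^6 - 32*h^5 + 29*h^4 + 28*h^3 - 16*h^2 - 8*h + 4)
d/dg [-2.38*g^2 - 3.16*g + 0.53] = -4.76*g - 3.16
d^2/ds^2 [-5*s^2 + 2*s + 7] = -10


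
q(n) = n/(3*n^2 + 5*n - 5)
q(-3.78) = -0.20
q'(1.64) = -0.10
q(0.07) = -0.02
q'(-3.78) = -0.13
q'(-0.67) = -0.13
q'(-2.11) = -3.81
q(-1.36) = 0.22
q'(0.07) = -0.23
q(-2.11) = 0.96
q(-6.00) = -0.08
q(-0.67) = 0.10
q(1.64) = 0.15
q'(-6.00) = -0.02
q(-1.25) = 0.19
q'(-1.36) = -0.27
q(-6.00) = -0.08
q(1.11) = 0.26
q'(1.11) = -0.48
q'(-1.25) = -0.22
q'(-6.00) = -0.02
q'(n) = n*(-6*n - 5)/(3*n^2 + 5*n - 5)^2 + 1/(3*n^2 + 5*n - 5) = (3*n^2 - n*(6*n + 5) + 5*n - 5)/(3*n^2 + 5*n - 5)^2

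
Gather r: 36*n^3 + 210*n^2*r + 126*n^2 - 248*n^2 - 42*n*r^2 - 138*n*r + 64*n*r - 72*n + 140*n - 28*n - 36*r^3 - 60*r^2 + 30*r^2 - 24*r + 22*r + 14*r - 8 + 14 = 36*n^3 - 122*n^2 + 40*n - 36*r^3 + r^2*(-42*n - 30) + r*(210*n^2 - 74*n + 12) + 6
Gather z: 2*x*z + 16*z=z*(2*x + 16)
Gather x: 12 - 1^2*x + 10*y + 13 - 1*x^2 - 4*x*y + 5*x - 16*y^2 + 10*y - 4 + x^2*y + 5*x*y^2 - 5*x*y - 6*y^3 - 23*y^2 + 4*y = x^2*(y - 1) + x*(5*y^2 - 9*y + 4) - 6*y^3 - 39*y^2 + 24*y + 21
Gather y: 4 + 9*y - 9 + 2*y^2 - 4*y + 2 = 2*y^2 + 5*y - 3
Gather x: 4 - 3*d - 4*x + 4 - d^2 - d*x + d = -d^2 - 2*d + x*(-d - 4) + 8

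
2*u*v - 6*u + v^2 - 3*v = (2*u + v)*(v - 3)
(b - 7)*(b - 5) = b^2 - 12*b + 35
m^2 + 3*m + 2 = (m + 1)*(m + 2)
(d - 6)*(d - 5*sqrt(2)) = d^2 - 5*sqrt(2)*d - 6*d + 30*sqrt(2)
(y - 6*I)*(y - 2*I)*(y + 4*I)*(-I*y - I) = -I*y^4 - 4*y^3 - I*y^3 - 4*y^2 - 20*I*y^2 - 48*y - 20*I*y - 48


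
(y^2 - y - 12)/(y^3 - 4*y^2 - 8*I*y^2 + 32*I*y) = (y + 3)/(y*(y - 8*I))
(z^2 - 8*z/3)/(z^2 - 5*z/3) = (3*z - 8)/(3*z - 5)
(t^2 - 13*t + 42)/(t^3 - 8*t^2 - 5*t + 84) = (t - 6)/(t^2 - t - 12)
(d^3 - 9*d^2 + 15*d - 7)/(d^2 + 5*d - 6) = (d^2 - 8*d + 7)/(d + 6)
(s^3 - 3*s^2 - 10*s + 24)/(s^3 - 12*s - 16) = (s^2 + s - 6)/(s^2 + 4*s + 4)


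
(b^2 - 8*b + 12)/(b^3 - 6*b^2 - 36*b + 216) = (b - 2)/(b^2 - 36)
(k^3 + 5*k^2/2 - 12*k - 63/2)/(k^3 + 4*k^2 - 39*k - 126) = (k^2 - k/2 - 21/2)/(k^2 + k - 42)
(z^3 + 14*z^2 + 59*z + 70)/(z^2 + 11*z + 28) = (z^2 + 7*z + 10)/(z + 4)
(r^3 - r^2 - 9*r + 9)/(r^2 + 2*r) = (r^3 - r^2 - 9*r + 9)/(r*(r + 2))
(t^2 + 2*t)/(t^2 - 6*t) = (t + 2)/(t - 6)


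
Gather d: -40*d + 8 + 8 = 16 - 40*d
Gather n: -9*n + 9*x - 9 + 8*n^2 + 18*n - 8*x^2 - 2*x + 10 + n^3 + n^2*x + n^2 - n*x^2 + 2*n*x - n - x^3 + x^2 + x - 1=n^3 + n^2*(x + 9) + n*(-x^2 + 2*x + 8) - x^3 - 7*x^2 + 8*x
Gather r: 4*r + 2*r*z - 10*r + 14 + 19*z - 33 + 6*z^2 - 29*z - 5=r*(2*z - 6) + 6*z^2 - 10*z - 24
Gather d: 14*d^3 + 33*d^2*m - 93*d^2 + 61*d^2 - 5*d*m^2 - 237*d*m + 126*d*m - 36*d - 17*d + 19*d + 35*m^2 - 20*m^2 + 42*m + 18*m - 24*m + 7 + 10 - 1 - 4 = 14*d^3 + d^2*(33*m - 32) + d*(-5*m^2 - 111*m - 34) + 15*m^2 + 36*m + 12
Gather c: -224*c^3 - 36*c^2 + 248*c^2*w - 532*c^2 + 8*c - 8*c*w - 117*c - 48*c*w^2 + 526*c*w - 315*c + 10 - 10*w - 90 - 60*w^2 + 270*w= -224*c^3 + c^2*(248*w - 568) + c*(-48*w^2 + 518*w - 424) - 60*w^2 + 260*w - 80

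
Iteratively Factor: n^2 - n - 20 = (n - 5)*(n + 4)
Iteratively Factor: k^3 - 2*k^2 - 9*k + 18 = (k - 2)*(k^2 - 9) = (k - 2)*(k + 3)*(k - 3)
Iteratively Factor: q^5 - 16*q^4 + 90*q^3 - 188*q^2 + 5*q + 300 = (q - 5)*(q^4 - 11*q^3 + 35*q^2 - 13*q - 60) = (q - 5)*(q - 3)*(q^3 - 8*q^2 + 11*q + 20) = (q - 5)*(q - 4)*(q - 3)*(q^2 - 4*q - 5) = (q - 5)^2*(q - 4)*(q - 3)*(q + 1)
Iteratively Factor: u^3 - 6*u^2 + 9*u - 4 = (u - 1)*(u^2 - 5*u + 4) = (u - 4)*(u - 1)*(u - 1)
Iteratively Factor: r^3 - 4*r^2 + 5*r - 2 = (r - 1)*(r^2 - 3*r + 2) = (r - 1)^2*(r - 2)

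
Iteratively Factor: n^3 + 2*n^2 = (n + 2)*(n^2) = n*(n + 2)*(n)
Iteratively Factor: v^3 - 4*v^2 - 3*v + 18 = (v - 3)*(v^2 - v - 6) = (v - 3)^2*(v + 2)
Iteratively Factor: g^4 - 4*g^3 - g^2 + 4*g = (g)*(g^3 - 4*g^2 - g + 4) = g*(g - 1)*(g^2 - 3*g - 4) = g*(g - 4)*(g - 1)*(g + 1)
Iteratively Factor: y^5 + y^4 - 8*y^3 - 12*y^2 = (y)*(y^4 + y^3 - 8*y^2 - 12*y) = y*(y + 2)*(y^3 - y^2 - 6*y) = y*(y - 3)*(y + 2)*(y^2 + 2*y) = y^2*(y - 3)*(y + 2)*(y + 2)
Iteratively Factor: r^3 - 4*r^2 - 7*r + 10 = (r + 2)*(r^2 - 6*r + 5) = (r - 5)*(r + 2)*(r - 1)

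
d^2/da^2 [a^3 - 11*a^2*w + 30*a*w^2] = 6*a - 22*w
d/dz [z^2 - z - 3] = 2*z - 1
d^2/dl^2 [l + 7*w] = 0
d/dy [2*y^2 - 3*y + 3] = 4*y - 3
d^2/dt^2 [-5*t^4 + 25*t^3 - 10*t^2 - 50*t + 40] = -60*t^2 + 150*t - 20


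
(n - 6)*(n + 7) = n^2 + n - 42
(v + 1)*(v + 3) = v^2 + 4*v + 3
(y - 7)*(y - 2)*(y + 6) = y^3 - 3*y^2 - 40*y + 84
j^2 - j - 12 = (j - 4)*(j + 3)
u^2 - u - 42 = (u - 7)*(u + 6)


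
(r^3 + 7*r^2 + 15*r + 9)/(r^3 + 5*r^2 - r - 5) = (r^2 + 6*r + 9)/(r^2 + 4*r - 5)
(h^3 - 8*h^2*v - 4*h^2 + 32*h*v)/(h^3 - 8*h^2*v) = (h - 4)/h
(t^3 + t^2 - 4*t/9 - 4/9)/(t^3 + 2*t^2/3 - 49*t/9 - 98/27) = 3*(3*t^2 + t - 2)/(9*t^2 - 49)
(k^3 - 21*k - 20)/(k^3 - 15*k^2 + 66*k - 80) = (k^2 + 5*k + 4)/(k^2 - 10*k + 16)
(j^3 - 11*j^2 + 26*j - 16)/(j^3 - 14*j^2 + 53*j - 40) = (j - 2)/(j - 5)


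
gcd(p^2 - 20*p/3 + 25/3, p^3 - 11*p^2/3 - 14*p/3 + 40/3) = p - 5/3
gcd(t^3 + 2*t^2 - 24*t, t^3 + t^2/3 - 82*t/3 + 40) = t^2 + 2*t - 24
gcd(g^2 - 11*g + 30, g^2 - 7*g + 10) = g - 5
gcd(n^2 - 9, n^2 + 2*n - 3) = n + 3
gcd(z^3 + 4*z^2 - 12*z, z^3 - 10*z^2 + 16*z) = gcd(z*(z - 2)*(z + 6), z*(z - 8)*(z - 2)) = z^2 - 2*z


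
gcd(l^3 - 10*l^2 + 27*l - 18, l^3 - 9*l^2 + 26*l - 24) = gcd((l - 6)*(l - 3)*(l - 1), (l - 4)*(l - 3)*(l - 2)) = l - 3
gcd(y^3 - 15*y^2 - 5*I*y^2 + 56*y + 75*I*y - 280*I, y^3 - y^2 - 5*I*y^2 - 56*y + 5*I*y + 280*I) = y^2 + y*(-8 - 5*I) + 40*I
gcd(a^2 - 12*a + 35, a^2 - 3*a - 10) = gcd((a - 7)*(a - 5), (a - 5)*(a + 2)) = a - 5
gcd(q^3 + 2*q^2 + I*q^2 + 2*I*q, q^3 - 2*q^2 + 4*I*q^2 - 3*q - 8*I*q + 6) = q + I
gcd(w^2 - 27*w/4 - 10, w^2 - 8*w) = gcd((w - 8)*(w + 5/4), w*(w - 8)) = w - 8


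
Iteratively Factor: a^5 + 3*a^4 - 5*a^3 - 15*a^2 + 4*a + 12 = (a + 2)*(a^4 + a^3 - 7*a^2 - a + 6) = (a + 1)*(a + 2)*(a^3 - 7*a + 6) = (a + 1)*(a + 2)*(a + 3)*(a^2 - 3*a + 2) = (a - 1)*(a + 1)*(a + 2)*(a + 3)*(a - 2)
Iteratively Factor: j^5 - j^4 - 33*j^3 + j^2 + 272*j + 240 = (j - 5)*(j^4 + 4*j^3 - 13*j^2 - 64*j - 48) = (j - 5)*(j + 4)*(j^3 - 13*j - 12) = (j - 5)*(j - 4)*(j + 4)*(j^2 + 4*j + 3) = (j - 5)*(j - 4)*(j + 1)*(j + 4)*(j + 3)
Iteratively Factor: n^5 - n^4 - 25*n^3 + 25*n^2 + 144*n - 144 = (n - 3)*(n^4 + 2*n^3 - 19*n^2 - 32*n + 48) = (n - 3)*(n - 1)*(n^3 + 3*n^2 - 16*n - 48) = (n - 3)*(n - 1)*(n + 3)*(n^2 - 16) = (n - 4)*(n - 3)*(n - 1)*(n + 3)*(n + 4)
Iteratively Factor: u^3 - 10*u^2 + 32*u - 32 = (u - 4)*(u^2 - 6*u + 8) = (u - 4)*(u - 2)*(u - 4)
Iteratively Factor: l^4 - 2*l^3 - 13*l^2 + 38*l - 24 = (l - 2)*(l^3 - 13*l + 12) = (l - 2)*(l + 4)*(l^2 - 4*l + 3) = (l - 3)*(l - 2)*(l + 4)*(l - 1)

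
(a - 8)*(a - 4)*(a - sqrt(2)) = a^3 - 12*a^2 - sqrt(2)*a^2 + 12*sqrt(2)*a + 32*a - 32*sqrt(2)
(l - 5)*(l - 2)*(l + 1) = l^3 - 6*l^2 + 3*l + 10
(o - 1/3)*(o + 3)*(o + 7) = o^3 + 29*o^2/3 + 53*o/3 - 7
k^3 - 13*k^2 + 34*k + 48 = (k - 8)*(k - 6)*(k + 1)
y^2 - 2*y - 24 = (y - 6)*(y + 4)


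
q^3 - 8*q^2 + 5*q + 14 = (q - 7)*(q - 2)*(q + 1)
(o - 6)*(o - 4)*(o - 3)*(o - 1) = o^4 - 14*o^3 + 67*o^2 - 126*o + 72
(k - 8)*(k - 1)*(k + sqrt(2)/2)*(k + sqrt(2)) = k^4 - 9*k^3 + 3*sqrt(2)*k^3/2 - 27*sqrt(2)*k^2/2 + 9*k^2 - 9*k + 12*sqrt(2)*k + 8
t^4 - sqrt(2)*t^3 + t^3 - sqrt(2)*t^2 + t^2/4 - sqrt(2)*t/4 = t*(t + 1/2)^2*(t - sqrt(2))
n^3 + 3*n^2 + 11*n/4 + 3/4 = (n + 1/2)*(n + 1)*(n + 3/2)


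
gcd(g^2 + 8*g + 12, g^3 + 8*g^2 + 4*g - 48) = g + 6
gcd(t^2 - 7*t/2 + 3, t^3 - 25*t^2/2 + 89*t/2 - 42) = t - 3/2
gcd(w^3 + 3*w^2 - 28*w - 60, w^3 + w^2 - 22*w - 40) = w^2 - 3*w - 10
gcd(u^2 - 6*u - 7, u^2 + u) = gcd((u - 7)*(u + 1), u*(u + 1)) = u + 1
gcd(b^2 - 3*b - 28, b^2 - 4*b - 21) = b - 7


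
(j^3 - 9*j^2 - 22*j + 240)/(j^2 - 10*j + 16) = (j^2 - j - 30)/(j - 2)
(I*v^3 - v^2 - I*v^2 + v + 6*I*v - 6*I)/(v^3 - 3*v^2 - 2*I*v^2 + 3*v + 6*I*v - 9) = (I*v^3 - v^2*(1 + I) + v*(1 + 6*I) - 6*I)/(v^3 - v^2*(3 + 2*I) + 3*v*(1 + 2*I) - 9)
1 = 1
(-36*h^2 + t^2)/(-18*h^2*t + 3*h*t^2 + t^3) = (-6*h + t)/(t*(-3*h + t))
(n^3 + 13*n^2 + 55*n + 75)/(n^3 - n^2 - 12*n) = (n^2 + 10*n + 25)/(n*(n - 4))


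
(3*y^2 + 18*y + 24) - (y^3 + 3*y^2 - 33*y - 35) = -y^3 + 51*y + 59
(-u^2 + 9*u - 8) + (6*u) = -u^2 + 15*u - 8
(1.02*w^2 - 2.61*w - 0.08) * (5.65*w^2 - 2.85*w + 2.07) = 5.763*w^4 - 17.6535*w^3 + 9.0979*w^2 - 5.1747*w - 0.1656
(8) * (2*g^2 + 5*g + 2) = 16*g^2 + 40*g + 16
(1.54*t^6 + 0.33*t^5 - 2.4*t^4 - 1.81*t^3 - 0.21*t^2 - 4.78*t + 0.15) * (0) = 0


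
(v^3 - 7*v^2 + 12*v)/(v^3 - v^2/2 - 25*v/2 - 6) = 2*v*(v - 3)/(2*v^2 + 7*v + 3)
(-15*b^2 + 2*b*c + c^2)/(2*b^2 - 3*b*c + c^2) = (-15*b^2 + 2*b*c + c^2)/(2*b^2 - 3*b*c + c^2)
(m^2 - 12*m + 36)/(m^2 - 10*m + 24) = (m - 6)/(m - 4)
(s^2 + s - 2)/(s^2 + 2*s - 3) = (s + 2)/(s + 3)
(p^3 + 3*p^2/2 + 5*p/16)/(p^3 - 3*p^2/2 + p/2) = (16*p^2 + 24*p + 5)/(8*(2*p^2 - 3*p + 1))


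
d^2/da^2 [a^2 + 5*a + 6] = 2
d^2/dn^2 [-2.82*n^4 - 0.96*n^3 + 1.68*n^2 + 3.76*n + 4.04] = -33.84*n^2 - 5.76*n + 3.36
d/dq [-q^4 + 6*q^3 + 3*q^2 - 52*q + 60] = -4*q^3 + 18*q^2 + 6*q - 52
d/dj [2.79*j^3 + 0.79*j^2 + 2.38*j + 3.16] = 8.37*j^2 + 1.58*j + 2.38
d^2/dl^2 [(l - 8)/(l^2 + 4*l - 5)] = 2*((4 - 3*l)*(l^2 + 4*l - 5) + 4*(l - 8)*(l + 2)^2)/(l^2 + 4*l - 5)^3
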